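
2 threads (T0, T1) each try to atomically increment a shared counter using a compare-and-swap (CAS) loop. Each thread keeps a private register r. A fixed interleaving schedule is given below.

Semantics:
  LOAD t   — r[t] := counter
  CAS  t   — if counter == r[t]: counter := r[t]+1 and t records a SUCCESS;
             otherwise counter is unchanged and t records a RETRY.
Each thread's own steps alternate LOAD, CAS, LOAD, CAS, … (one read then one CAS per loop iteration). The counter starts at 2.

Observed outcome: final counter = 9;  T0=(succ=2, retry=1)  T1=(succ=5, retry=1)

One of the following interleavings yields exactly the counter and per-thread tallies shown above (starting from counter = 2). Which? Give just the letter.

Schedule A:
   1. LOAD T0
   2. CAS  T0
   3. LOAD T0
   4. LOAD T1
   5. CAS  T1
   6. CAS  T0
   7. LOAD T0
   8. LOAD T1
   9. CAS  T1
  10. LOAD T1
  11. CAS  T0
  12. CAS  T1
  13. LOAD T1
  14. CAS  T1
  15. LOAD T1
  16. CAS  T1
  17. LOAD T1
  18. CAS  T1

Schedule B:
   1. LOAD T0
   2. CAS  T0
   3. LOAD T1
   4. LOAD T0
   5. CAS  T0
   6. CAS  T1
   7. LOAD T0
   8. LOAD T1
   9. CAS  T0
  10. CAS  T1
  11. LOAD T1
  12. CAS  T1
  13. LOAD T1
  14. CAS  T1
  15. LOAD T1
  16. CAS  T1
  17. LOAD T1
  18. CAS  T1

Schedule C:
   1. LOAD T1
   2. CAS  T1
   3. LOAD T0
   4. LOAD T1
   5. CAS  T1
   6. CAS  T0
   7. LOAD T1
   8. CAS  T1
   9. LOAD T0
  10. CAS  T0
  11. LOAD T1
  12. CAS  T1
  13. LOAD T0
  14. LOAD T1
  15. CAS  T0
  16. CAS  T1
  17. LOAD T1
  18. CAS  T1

Tracing schedule C:
1. LOAD T1 → mem=2 r[T1]=2 [LOAD]
2. CAS T1 → mem=3 r[T1]=2 [OK]
3. LOAD T0 → mem=3 r[T0]=3 [LOAD]
4. LOAD T1 → mem=3 r[T1]=3 [LOAD]
5. CAS T1 → mem=4 r[T1]=3 [OK]
6. CAS T0 → mem=4 r[T0]=3 [RETRY]
7. LOAD T1 → mem=4 r[T1]=4 [LOAD]
8. CAS T1 → mem=5 r[T1]=4 [OK]
9. LOAD T0 → mem=5 r[T0]=5 [LOAD]
10. CAS T0 → mem=6 r[T0]=5 [OK]
11. LOAD T1 → mem=6 r[T1]=6 [LOAD]
12. CAS T1 → mem=7 r[T1]=6 [OK]
13. LOAD T0 → mem=7 r[T0]=7 [LOAD]
14. LOAD T1 → mem=7 r[T1]=7 [LOAD]
15. CAS T0 → mem=8 r[T0]=7 [OK]
16. CAS T1 → mem=8 r[T1]=7 [RETRY]
17. LOAD T1 → mem=8 r[T1]=8 [LOAD]
18. CAS T1 → mem=9 r[T1]=8 [OK]

C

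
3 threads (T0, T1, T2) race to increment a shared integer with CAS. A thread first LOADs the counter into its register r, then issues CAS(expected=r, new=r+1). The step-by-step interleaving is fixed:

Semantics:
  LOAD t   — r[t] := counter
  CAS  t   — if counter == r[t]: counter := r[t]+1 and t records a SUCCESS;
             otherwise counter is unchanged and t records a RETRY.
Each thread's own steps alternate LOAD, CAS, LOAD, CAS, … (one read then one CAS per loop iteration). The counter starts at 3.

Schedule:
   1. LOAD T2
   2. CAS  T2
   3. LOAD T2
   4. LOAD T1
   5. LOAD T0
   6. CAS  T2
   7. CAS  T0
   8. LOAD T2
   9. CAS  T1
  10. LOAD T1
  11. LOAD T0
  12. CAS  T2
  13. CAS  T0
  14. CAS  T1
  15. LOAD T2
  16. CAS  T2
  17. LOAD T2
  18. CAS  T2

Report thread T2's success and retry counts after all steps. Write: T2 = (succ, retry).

T2 LOAD — after: cnt=3, r=3 — load
T2 CAS — after: cnt=4, r=3 — ok
T2 LOAD — after: cnt=4, r=4 — load
T1 LOAD — after: cnt=4, r=4 — load
T0 LOAD — after: cnt=4, r=4 — load
T2 CAS — after: cnt=5, r=4 — ok
T0 CAS — after: cnt=5, r=4 — retry
T2 LOAD — after: cnt=5, r=5 — load
T1 CAS — after: cnt=5, r=4 — retry
T1 LOAD — after: cnt=5, r=5 — load
T0 LOAD — after: cnt=5, r=5 — load
T2 CAS — after: cnt=6, r=5 — ok
T0 CAS — after: cnt=6, r=5 — retry
T1 CAS — after: cnt=6, r=5 — retry
T2 LOAD — after: cnt=6, r=6 — load
T2 CAS — after: cnt=7, r=6 — ok
T2 LOAD — after: cnt=7, r=7 — load
T2 CAS — after: cnt=8, r=7 — ok

T2 = (5, 0)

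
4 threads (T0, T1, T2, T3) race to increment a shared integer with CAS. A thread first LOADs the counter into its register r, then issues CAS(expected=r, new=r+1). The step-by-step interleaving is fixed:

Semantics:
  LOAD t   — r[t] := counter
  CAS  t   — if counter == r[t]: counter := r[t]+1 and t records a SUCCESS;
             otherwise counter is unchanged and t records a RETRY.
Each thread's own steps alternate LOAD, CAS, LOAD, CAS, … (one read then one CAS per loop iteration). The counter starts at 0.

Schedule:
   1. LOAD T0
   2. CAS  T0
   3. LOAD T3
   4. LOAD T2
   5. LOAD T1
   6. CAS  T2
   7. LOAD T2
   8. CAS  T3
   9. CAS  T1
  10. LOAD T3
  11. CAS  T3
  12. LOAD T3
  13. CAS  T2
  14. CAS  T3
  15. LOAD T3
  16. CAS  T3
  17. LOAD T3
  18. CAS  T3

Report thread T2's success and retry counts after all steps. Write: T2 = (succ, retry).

T2 = (1, 1)

step 1: T0 LOAD ⇒ load; ctr=0 reg=0
step 2: T0 CAS ⇒ ok; ctr=1 reg=0
step 3: T3 LOAD ⇒ load; ctr=1 reg=1
step 4: T2 LOAD ⇒ load; ctr=1 reg=1
step 5: T1 LOAD ⇒ load; ctr=1 reg=1
step 6: T2 CAS ⇒ ok; ctr=2 reg=1
step 7: T2 LOAD ⇒ load; ctr=2 reg=2
step 8: T3 CAS ⇒ retry; ctr=2 reg=1
step 9: T1 CAS ⇒ retry; ctr=2 reg=1
step 10: T3 LOAD ⇒ load; ctr=2 reg=2
step 11: T3 CAS ⇒ ok; ctr=3 reg=2
step 12: T3 LOAD ⇒ load; ctr=3 reg=3
step 13: T2 CAS ⇒ retry; ctr=3 reg=2
step 14: T3 CAS ⇒ ok; ctr=4 reg=3
step 15: T3 LOAD ⇒ load; ctr=4 reg=4
step 16: T3 CAS ⇒ ok; ctr=5 reg=4
step 17: T3 LOAD ⇒ load; ctr=5 reg=5
step 18: T3 CAS ⇒ ok; ctr=6 reg=5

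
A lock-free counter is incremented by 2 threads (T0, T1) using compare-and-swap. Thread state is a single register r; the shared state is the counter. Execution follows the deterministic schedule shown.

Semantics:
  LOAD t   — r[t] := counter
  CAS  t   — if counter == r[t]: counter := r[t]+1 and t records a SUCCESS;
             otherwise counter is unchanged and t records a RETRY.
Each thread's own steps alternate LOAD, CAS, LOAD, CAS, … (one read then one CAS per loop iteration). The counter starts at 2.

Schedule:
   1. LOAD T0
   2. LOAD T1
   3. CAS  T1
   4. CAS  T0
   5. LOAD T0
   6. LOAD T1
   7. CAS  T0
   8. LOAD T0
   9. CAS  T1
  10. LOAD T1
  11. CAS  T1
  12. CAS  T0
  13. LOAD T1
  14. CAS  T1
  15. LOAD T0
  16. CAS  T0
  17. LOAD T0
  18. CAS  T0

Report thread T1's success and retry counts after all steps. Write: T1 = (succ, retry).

T1 = (3, 1)

T0 LOAD — after: cnt=2, r=2 — load
T1 LOAD — after: cnt=2, r=2 — load
T1 CAS — after: cnt=3, r=2 — ok
T0 CAS — after: cnt=3, r=2 — retry
T0 LOAD — after: cnt=3, r=3 — load
T1 LOAD — after: cnt=3, r=3 — load
T0 CAS — after: cnt=4, r=3 — ok
T0 LOAD — after: cnt=4, r=4 — load
T1 CAS — after: cnt=4, r=3 — retry
T1 LOAD — after: cnt=4, r=4 — load
T1 CAS — after: cnt=5, r=4 — ok
T0 CAS — after: cnt=5, r=4 — retry
T1 LOAD — after: cnt=5, r=5 — load
T1 CAS — after: cnt=6, r=5 — ok
T0 LOAD — after: cnt=6, r=6 — load
T0 CAS — after: cnt=7, r=6 — ok
T0 LOAD — after: cnt=7, r=7 — load
T0 CAS — after: cnt=8, r=7 — ok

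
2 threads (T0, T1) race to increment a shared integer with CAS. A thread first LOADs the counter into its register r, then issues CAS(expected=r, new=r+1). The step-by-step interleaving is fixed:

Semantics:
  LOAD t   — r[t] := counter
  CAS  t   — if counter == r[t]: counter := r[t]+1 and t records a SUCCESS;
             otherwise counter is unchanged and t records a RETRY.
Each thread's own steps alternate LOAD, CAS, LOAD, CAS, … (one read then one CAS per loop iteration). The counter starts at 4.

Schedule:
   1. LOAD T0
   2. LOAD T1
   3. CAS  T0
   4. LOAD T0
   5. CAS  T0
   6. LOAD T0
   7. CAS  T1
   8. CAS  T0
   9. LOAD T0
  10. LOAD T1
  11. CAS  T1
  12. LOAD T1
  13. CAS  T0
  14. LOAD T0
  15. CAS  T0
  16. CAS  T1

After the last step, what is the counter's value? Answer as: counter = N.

#1 T0 reads 4
#2 T1 reads 4
#3 T0 CAS(4→5) writes; counter now 5
#4 T0 reads 5
#5 T0 CAS(5→6) writes; counter now 6
#6 T0 reads 6
#7 T1 CAS(4→5) fails; counter now 6
#8 T0 CAS(6→7) writes; counter now 7
#9 T0 reads 7
#10 T1 reads 7
#11 T1 CAS(7→8) writes; counter now 8
#12 T1 reads 8
#13 T0 CAS(7→8) fails; counter now 8
#14 T0 reads 8
#15 T0 CAS(8→9) writes; counter now 9
#16 T1 CAS(8→9) fails; counter now 9

counter = 9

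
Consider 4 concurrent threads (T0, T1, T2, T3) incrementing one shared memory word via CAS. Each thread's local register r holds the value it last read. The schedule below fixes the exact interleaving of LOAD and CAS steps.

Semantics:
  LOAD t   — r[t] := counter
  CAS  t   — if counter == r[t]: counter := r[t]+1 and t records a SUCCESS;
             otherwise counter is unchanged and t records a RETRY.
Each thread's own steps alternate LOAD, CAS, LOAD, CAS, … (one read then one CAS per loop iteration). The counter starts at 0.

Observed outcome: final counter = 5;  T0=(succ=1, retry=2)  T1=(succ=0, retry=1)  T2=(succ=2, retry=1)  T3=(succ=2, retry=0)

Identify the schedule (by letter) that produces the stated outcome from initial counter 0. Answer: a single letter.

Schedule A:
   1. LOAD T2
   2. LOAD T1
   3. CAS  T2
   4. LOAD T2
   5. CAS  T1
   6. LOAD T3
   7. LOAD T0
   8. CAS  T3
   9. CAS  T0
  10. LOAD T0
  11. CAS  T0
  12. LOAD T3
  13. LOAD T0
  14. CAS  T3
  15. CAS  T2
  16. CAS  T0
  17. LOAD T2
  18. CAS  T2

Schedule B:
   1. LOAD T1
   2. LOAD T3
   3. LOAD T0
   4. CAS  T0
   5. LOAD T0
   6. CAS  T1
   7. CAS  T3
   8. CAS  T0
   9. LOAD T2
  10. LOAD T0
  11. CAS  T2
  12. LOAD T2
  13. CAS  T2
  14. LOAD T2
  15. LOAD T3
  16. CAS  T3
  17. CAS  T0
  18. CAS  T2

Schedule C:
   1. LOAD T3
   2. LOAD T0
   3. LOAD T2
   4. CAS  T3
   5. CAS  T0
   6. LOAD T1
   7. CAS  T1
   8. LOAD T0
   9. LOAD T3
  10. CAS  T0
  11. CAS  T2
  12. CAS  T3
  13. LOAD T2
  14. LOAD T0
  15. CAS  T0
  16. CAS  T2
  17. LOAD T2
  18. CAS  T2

Simulating candidate A:
step 1: T2 LOAD ⇒ load; ctr=0 reg=0
step 2: T1 LOAD ⇒ load; ctr=0 reg=0
step 3: T2 CAS ⇒ ok; ctr=1 reg=0
step 4: T2 LOAD ⇒ load; ctr=1 reg=1
step 5: T1 CAS ⇒ retry; ctr=1 reg=0
step 6: T3 LOAD ⇒ load; ctr=1 reg=1
step 7: T0 LOAD ⇒ load; ctr=1 reg=1
step 8: T3 CAS ⇒ ok; ctr=2 reg=1
step 9: T0 CAS ⇒ retry; ctr=2 reg=1
step 10: T0 LOAD ⇒ load; ctr=2 reg=2
step 11: T0 CAS ⇒ ok; ctr=3 reg=2
step 12: T3 LOAD ⇒ load; ctr=3 reg=3
step 13: T0 LOAD ⇒ load; ctr=3 reg=3
step 14: T3 CAS ⇒ ok; ctr=4 reg=3
step 15: T2 CAS ⇒ retry; ctr=4 reg=1
step 16: T0 CAS ⇒ retry; ctr=4 reg=3
step 17: T2 LOAD ⇒ load; ctr=4 reg=4
step 18: T2 CAS ⇒ ok; ctr=5 reg=4

A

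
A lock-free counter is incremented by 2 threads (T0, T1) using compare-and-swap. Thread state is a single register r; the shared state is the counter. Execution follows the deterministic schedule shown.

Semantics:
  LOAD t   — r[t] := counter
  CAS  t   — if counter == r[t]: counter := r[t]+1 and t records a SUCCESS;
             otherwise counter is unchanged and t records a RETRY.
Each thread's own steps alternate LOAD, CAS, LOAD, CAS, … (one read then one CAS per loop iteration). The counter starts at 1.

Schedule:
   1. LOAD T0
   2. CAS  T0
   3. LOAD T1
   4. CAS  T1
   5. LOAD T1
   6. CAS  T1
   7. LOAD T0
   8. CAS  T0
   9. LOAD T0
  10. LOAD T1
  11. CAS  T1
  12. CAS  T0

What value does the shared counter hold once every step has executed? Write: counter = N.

counter = 6

   1) LOAD T0:  M=1  r_T0=1
   2) CAS  T0:  M=2  r_T0=1 ✓
   3) LOAD T1:  M=2  r_T1=2
   4) CAS  T1:  M=3  r_T1=2 ✓
   5) LOAD T1:  M=3  r_T1=3
   6) CAS  T1:  M=4  r_T1=3 ✓
   7) LOAD T0:  M=4  r_T0=4
   8) CAS  T0:  M=5  r_T0=4 ✓
   9) LOAD T0:  M=5  r_T0=5
  10) LOAD T1:  M=5  r_T1=5
  11) CAS  T1:  M=6  r_T1=5 ✓
  12) CAS  T0:  M=6  r_T0=5 ✗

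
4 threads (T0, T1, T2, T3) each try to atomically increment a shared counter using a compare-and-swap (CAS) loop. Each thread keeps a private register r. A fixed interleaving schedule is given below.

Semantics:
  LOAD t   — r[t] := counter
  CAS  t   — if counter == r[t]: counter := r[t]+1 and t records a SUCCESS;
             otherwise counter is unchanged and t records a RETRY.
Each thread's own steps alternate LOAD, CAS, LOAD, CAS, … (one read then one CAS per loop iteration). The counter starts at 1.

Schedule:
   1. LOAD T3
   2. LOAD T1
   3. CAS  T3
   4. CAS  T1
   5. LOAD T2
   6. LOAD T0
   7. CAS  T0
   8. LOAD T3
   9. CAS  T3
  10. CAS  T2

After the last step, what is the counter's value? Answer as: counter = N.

[1] T3.load  rd  (counter 1, T3.r 1)
[2] T1.load  rd  (counter 1, T1.r 1)
[3] T3.cas  hit  (counter 2, T3.r 1)
[4] T1.cas  miss  (counter 2, T1.r 1)
[5] T2.load  rd  (counter 2, T2.r 2)
[6] T0.load  rd  (counter 2, T0.r 2)
[7] T0.cas  hit  (counter 3, T0.r 2)
[8] T3.load  rd  (counter 3, T3.r 3)
[9] T3.cas  hit  (counter 4, T3.r 3)
[10] T2.cas  miss  (counter 4, T2.r 2)

counter = 4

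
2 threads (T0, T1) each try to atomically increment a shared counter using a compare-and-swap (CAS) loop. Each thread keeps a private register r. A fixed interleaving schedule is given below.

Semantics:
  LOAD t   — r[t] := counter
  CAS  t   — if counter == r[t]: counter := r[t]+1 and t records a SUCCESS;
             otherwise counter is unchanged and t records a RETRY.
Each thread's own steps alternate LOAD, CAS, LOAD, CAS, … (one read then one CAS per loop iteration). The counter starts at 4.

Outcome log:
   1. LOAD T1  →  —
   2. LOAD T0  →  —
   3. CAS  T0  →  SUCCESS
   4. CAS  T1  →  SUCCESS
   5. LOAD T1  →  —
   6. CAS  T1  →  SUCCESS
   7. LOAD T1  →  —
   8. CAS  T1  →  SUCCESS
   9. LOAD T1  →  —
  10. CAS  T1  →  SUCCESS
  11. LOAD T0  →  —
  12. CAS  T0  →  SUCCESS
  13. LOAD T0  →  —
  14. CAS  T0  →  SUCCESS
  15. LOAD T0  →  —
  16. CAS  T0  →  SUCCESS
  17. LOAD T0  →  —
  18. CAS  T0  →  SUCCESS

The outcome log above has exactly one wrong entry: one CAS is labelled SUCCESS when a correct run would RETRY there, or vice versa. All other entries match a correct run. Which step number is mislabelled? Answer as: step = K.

Re-executing:
T1 LOAD — after: cnt=4, r=4 — load
T0 LOAD — after: cnt=4, r=4 — load
T0 CAS — after: cnt=5, r=4 — ok
T1 CAS — after: cnt=5, r=4 — retry
T1 LOAD — after: cnt=5, r=5 — load
T1 CAS — after: cnt=6, r=5 — ok
T1 LOAD — after: cnt=6, r=6 — load
T1 CAS — after: cnt=7, r=6 — ok
T1 LOAD — after: cnt=7, r=7 — load
T1 CAS — after: cnt=8, r=7 — ok
T0 LOAD — after: cnt=8, r=8 — load
T0 CAS — after: cnt=9, r=8 — ok
T0 LOAD — after: cnt=9, r=9 — load
T0 CAS — after: cnt=10, r=9 — ok
T0 LOAD — after: cnt=10, r=10 — load
T0 CAS — after: cnt=11, r=10 — ok
T0 LOAD — after: cnt=11, r=11 — load
T0 CAS — after: cnt=12, r=11 — ok
Log disagrees first at step 4.

step = 4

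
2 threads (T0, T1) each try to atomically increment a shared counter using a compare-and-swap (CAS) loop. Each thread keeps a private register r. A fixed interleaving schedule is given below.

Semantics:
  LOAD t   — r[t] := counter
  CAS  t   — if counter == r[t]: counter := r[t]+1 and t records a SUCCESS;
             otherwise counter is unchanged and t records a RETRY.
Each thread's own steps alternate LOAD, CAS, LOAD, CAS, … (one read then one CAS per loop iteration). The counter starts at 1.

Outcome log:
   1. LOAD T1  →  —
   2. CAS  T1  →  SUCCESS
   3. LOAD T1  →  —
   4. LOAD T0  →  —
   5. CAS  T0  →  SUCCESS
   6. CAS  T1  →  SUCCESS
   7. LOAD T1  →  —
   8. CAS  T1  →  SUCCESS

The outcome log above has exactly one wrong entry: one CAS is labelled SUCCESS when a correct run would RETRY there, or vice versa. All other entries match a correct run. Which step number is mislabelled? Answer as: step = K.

step = 6

Re-executing:
T1 LOAD — after: cnt=1, r=1 — load
T1 CAS — after: cnt=2, r=1 — ok
T1 LOAD — after: cnt=2, r=2 — load
T0 LOAD — after: cnt=2, r=2 — load
T0 CAS — after: cnt=3, r=2 — ok
T1 CAS — after: cnt=3, r=2 — retry
T1 LOAD — after: cnt=3, r=3 — load
T1 CAS — after: cnt=4, r=3 — ok
Log disagrees first at step 6.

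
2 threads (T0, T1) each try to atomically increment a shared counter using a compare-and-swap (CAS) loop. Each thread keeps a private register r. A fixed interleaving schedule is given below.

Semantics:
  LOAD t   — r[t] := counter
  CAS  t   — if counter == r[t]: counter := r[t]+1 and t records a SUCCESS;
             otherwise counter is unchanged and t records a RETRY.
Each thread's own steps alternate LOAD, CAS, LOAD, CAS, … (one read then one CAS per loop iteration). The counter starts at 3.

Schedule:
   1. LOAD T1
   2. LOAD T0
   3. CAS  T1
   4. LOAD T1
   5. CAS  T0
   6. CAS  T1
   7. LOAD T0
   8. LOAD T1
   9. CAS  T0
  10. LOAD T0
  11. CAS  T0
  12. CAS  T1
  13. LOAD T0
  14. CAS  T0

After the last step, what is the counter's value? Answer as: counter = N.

counter = 8

[1] T1.load  rd  (counter 3, T1.r 3)
[2] T0.load  rd  (counter 3, T0.r 3)
[3] T1.cas  hit  (counter 4, T1.r 3)
[4] T1.load  rd  (counter 4, T1.r 4)
[5] T0.cas  miss  (counter 4, T0.r 3)
[6] T1.cas  hit  (counter 5, T1.r 4)
[7] T0.load  rd  (counter 5, T0.r 5)
[8] T1.load  rd  (counter 5, T1.r 5)
[9] T0.cas  hit  (counter 6, T0.r 5)
[10] T0.load  rd  (counter 6, T0.r 6)
[11] T0.cas  hit  (counter 7, T0.r 6)
[12] T1.cas  miss  (counter 7, T1.r 5)
[13] T0.load  rd  (counter 7, T0.r 7)
[14] T0.cas  hit  (counter 8, T0.r 7)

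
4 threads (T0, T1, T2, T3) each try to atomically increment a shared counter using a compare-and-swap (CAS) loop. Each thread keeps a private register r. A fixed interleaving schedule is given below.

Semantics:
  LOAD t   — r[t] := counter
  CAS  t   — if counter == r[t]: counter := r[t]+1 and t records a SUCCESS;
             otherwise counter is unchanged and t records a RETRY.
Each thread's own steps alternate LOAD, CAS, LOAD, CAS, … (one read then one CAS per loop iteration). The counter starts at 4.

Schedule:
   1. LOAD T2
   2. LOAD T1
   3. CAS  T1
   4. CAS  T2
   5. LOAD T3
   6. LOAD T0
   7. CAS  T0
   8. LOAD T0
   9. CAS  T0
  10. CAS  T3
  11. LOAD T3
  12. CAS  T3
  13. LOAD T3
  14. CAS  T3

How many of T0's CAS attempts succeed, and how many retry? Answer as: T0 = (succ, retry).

T0 = (2, 0)

   1) LOAD T2:  M=4  r_T2=4
   2) LOAD T1:  M=4  r_T1=4
   3) CAS  T1:  M=5  r_T1=4 ✓
   4) CAS  T2:  M=5  r_T2=4 ✗
   5) LOAD T3:  M=5  r_T3=5
   6) LOAD T0:  M=5  r_T0=5
   7) CAS  T0:  M=6  r_T0=5 ✓
   8) LOAD T0:  M=6  r_T0=6
   9) CAS  T0:  M=7  r_T0=6 ✓
  10) CAS  T3:  M=7  r_T3=5 ✗
  11) LOAD T3:  M=7  r_T3=7
  12) CAS  T3:  M=8  r_T3=7 ✓
  13) LOAD T3:  M=8  r_T3=8
  14) CAS  T3:  M=9  r_T3=8 ✓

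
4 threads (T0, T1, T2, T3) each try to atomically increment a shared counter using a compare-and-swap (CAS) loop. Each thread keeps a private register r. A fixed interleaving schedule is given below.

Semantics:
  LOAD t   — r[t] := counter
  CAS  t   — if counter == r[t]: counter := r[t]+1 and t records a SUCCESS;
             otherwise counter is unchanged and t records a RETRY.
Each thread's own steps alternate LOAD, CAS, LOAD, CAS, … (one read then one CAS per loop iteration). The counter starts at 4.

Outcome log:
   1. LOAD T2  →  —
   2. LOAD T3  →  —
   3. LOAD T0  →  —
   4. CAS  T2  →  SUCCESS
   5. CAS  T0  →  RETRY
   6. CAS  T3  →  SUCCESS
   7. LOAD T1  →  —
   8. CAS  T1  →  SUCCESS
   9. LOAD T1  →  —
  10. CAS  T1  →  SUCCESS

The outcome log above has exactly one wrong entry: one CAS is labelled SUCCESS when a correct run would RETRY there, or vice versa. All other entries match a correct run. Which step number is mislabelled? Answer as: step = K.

Correct run:
   1) LOAD T2:  M=4  r_T2=4
   2) LOAD T3:  M=4  r_T3=4
   3) LOAD T0:  M=4  r_T0=4
   4) CAS  T2:  M=5  r_T2=4 ✓
   5) CAS  T0:  M=5  r_T0=4 ✗
   6) CAS  T3:  M=5  r_T3=4 ✗
   7) LOAD T1:  M=5  r_T1=5
   8) CAS  T1:  M=6  r_T1=5 ✓
   9) LOAD T1:  M=6  r_T1=6
  10) CAS  T1:  M=7  r_T1=6 ✓
Mismatch at 6.

step = 6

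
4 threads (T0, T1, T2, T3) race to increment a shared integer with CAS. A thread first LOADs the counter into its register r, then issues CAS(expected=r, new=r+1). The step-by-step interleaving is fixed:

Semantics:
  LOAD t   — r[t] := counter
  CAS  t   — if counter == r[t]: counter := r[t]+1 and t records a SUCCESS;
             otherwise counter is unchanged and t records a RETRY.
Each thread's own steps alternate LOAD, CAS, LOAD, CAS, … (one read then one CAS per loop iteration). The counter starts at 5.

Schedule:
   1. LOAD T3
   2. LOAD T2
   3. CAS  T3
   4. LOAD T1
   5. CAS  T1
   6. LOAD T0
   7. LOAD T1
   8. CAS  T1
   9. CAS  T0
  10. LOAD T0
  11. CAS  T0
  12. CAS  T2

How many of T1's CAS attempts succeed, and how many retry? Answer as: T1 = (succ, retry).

#1 T3 reads 5
#2 T2 reads 5
#3 T3 CAS(5→6) writes; counter now 6
#4 T1 reads 6
#5 T1 CAS(6→7) writes; counter now 7
#6 T0 reads 7
#7 T1 reads 7
#8 T1 CAS(7→8) writes; counter now 8
#9 T0 CAS(7→8) fails; counter now 8
#10 T0 reads 8
#11 T0 CAS(8→9) writes; counter now 9
#12 T2 CAS(5→6) fails; counter now 9

T1 = (2, 0)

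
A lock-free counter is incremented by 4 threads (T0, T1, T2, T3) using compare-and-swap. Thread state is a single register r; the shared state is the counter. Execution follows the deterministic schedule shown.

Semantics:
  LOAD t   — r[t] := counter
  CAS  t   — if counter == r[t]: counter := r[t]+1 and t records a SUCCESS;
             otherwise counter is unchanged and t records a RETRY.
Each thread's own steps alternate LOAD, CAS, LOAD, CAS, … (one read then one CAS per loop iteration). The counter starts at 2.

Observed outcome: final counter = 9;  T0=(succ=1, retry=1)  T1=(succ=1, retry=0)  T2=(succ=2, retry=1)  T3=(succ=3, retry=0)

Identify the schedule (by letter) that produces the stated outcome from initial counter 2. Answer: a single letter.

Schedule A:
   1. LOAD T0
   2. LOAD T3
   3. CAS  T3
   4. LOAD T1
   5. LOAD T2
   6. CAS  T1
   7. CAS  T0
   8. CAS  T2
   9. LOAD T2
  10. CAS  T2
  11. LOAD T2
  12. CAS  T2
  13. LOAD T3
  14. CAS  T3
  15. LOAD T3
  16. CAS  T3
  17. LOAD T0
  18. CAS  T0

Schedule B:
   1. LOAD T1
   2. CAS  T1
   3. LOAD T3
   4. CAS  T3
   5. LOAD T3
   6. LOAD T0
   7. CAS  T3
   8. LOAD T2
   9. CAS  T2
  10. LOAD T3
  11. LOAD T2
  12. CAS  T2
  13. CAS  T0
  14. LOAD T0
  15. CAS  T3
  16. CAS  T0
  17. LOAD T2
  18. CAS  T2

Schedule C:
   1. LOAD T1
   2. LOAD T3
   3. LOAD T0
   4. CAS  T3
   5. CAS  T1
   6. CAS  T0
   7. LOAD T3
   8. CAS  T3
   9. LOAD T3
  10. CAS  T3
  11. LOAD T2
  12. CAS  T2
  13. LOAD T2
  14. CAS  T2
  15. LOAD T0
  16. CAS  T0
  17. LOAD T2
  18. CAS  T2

Tracing schedule A:
   1) LOAD T0:  M=2  r_T0=2
   2) LOAD T3:  M=2  r_T3=2
   3) CAS  T3:  M=3  r_T3=2 ✓
   4) LOAD T1:  M=3  r_T1=3
   5) LOAD T2:  M=3  r_T2=3
   6) CAS  T1:  M=4  r_T1=3 ✓
   7) CAS  T0:  M=4  r_T0=2 ✗
   8) CAS  T2:  M=4  r_T2=3 ✗
   9) LOAD T2:  M=4  r_T2=4
  10) CAS  T2:  M=5  r_T2=4 ✓
  11) LOAD T2:  M=5  r_T2=5
  12) CAS  T2:  M=6  r_T2=5 ✓
  13) LOAD T3:  M=6  r_T3=6
  14) CAS  T3:  M=7  r_T3=6 ✓
  15) LOAD T3:  M=7  r_T3=7
  16) CAS  T3:  M=8  r_T3=7 ✓
  17) LOAD T0:  M=8  r_T0=8
  18) CAS  T0:  M=9  r_T0=8 ✓

A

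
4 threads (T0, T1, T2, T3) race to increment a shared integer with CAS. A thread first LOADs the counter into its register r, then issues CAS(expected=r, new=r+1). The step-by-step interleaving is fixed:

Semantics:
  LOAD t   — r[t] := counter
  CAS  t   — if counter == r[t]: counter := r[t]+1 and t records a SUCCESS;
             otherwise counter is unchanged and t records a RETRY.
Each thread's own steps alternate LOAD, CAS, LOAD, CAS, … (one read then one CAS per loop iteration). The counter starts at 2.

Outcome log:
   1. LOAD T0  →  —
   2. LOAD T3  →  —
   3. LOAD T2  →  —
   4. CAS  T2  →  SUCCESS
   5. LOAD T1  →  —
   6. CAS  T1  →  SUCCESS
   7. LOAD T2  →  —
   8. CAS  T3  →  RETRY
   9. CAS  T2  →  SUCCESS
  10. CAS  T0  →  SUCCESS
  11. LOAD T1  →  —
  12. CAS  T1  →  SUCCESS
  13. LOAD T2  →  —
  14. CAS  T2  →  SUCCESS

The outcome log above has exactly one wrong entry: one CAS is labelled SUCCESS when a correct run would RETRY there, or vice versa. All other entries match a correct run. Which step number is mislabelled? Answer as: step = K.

step = 10

Re-executing:
   1) LOAD T0:  M=2  r_T0=2
   2) LOAD T3:  M=2  r_T3=2
   3) LOAD T2:  M=2  r_T2=2
   4) CAS  T2:  M=3  r_T2=2 ✓
   5) LOAD T1:  M=3  r_T1=3
   6) CAS  T1:  M=4  r_T1=3 ✓
   7) LOAD T2:  M=4  r_T2=4
   8) CAS  T3:  M=4  r_T3=2 ✗
   9) CAS  T2:  M=5  r_T2=4 ✓
  10) CAS  T0:  M=5  r_T0=2 ✗
  11) LOAD T1:  M=5  r_T1=5
  12) CAS  T1:  M=6  r_T1=5 ✓
  13) LOAD T2:  M=6  r_T2=6
  14) CAS  T2:  M=7  r_T2=6 ✓
Mismatch at 10.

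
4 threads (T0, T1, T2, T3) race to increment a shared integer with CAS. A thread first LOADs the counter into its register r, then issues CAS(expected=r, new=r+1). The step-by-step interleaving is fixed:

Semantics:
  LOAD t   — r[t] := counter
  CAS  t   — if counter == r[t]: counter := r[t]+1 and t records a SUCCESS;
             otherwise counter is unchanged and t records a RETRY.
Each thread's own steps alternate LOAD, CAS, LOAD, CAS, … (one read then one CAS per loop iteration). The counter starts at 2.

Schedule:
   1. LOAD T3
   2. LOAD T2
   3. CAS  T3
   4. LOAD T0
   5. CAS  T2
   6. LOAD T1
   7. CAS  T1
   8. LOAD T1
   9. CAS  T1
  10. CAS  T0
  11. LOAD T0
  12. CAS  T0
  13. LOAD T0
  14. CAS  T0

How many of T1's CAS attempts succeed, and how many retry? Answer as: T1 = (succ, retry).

#1 T3 reads 2
#2 T2 reads 2
#3 T3 CAS(2→3) writes; counter now 3
#4 T0 reads 3
#5 T2 CAS(2→3) fails; counter now 3
#6 T1 reads 3
#7 T1 CAS(3→4) writes; counter now 4
#8 T1 reads 4
#9 T1 CAS(4→5) writes; counter now 5
#10 T0 CAS(3→4) fails; counter now 5
#11 T0 reads 5
#12 T0 CAS(5→6) writes; counter now 6
#13 T0 reads 6
#14 T0 CAS(6→7) writes; counter now 7

T1 = (2, 0)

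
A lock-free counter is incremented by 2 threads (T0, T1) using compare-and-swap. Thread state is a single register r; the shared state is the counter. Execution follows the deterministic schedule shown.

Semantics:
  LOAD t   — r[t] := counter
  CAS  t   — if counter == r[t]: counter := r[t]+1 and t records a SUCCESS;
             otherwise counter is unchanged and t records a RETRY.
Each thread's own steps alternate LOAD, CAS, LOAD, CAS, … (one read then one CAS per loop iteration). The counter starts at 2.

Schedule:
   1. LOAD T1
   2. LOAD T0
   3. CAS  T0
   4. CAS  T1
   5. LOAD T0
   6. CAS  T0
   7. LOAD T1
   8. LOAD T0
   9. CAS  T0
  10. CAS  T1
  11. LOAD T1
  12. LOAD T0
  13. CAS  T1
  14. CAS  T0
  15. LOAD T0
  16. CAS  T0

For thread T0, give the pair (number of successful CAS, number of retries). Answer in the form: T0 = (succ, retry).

T0 = (4, 1)

step 1: T1 LOAD ⇒ load; ctr=2 reg=2
step 2: T0 LOAD ⇒ load; ctr=2 reg=2
step 3: T0 CAS ⇒ ok; ctr=3 reg=2
step 4: T1 CAS ⇒ retry; ctr=3 reg=2
step 5: T0 LOAD ⇒ load; ctr=3 reg=3
step 6: T0 CAS ⇒ ok; ctr=4 reg=3
step 7: T1 LOAD ⇒ load; ctr=4 reg=4
step 8: T0 LOAD ⇒ load; ctr=4 reg=4
step 9: T0 CAS ⇒ ok; ctr=5 reg=4
step 10: T1 CAS ⇒ retry; ctr=5 reg=4
step 11: T1 LOAD ⇒ load; ctr=5 reg=5
step 12: T0 LOAD ⇒ load; ctr=5 reg=5
step 13: T1 CAS ⇒ ok; ctr=6 reg=5
step 14: T0 CAS ⇒ retry; ctr=6 reg=5
step 15: T0 LOAD ⇒ load; ctr=6 reg=6
step 16: T0 CAS ⇒ ok; ctr=7 reg=6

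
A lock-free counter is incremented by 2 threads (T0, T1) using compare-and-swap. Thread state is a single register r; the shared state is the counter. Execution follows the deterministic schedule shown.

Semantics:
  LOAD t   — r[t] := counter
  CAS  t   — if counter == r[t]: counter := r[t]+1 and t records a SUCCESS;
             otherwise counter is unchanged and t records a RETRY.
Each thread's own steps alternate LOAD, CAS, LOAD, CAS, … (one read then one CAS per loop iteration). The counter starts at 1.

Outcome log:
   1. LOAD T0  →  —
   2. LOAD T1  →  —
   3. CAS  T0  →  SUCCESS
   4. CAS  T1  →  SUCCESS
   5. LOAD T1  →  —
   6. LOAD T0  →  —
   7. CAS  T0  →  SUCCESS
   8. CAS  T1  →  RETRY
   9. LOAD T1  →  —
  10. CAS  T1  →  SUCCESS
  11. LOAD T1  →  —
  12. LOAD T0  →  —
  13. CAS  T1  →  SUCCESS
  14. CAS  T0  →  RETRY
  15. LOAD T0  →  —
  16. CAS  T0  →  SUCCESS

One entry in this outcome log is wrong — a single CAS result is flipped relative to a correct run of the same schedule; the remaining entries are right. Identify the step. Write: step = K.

Re-executing:
#1 T0 reads 1
#2 T1 reads 1
#3 T0 CAS(1→2) writes; counter now 2
#4 T1 CAS(1→2) fails; counter now 2
#5 T1 reads 2
#6 T0 reads 2
#7 T0 CAS(2→3) writes; counter now 3
#8 T1 CAS(2→3) fails; counter now 3
#9 T1 reads 3
#10 T1 CAS(3→4) writes; counter now 4
#11 T1 reads 4
#12 T0 reads 4
#13 T1 CAS(4→5) writes; counter now 5
#14 T0 CAS(4→5) fails; counter now 5
#15 T0 reads 5
#16 T0 CAS(5→6) writes; counter now 6
Log disagrees first at step 4.

step = 4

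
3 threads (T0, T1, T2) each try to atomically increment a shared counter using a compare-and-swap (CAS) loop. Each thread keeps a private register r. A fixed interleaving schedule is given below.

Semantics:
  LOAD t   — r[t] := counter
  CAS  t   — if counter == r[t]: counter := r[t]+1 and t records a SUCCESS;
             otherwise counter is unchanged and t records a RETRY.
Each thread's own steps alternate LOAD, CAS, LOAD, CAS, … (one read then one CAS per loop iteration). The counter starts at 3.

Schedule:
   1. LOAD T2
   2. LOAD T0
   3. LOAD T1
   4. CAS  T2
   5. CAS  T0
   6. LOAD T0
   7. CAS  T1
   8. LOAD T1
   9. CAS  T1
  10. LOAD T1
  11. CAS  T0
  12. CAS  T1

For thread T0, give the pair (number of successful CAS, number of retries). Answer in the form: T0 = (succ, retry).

T0 = (0, 2)

#1 T2 reads 3
#2 T0 reads 3
#3 T1 reads 3
#4 T2 CAS(3→4) writes; counter now 4
#5 T0 CAS(3→4) fails; counter now 4
#6 T0 reads 4
#7 T1 CAS(3→4) fails; counter now 4
#8 T1 reads 4
#9 T1 CAS(4→5) writes; counter now 5
#10 T1 reads 5
#11 T0 CAS(4→5) fails; counter now 5
#12 T1 CAS(5→6) writes; counter now 6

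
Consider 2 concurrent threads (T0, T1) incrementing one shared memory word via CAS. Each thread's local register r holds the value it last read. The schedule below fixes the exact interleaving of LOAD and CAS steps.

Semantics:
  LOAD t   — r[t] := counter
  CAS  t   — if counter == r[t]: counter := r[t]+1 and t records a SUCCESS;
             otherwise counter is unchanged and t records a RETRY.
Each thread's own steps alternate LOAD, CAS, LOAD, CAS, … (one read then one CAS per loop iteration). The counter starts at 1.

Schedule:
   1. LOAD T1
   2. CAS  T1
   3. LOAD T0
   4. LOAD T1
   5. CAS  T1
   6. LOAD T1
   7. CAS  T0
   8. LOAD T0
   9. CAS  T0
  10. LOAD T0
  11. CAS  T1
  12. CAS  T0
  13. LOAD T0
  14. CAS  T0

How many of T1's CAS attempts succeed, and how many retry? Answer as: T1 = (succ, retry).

T1 = (2, 1)

T1 LOAD — after: cnt=1, r=1 — load
T1 CAS — after: cnt=2, r=1 — ok
T0 LOAD — after: cnt=2, r=2 — load
T1 LOAD — after: cnt=2, r=2 — load
T1 CAS — after: cnt=3, r=2 — ok
T1 LOAD — after: cnt=3, r=3 — load
T0 CAS — after: cnt=3, r=2 — retry
T0 LOAD — after: cnt=3, r=3 — load
T0 CAS — after: cnt=4, r=3 — ok
T0 LOAD — after: cnt=4, r=4 — load
T1 CAS — after: cnt=4, r=3 — retry
T0 CAS — after: cnt=5, r=4 — ok
T0 LOAD — after: cnt=5, r=5 — load
T0 CAS — after: cnt=6, r=5 — ok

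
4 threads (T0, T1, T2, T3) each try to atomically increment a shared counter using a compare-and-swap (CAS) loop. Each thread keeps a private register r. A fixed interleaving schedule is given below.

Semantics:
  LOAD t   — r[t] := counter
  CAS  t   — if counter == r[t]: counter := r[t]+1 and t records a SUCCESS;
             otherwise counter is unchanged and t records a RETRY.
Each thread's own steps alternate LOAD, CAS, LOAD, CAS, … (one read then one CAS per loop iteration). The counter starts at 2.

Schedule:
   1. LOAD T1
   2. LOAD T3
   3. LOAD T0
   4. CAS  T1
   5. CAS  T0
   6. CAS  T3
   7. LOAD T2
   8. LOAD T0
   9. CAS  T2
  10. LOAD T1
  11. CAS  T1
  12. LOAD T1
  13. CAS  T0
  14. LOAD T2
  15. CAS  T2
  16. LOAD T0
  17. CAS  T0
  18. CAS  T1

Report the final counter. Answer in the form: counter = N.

counter = 7

1. LOAD T1 → mem=2 r[T1]=2 [LOAD]
2. LOAD T3 → mem=2 r[T3]=2 [LOAD]
3. LOAD T0 → mem=2 r[T0]=2 [LOAD]
4. CAS T1 → mem=3 r[T1]=2 [OK]
5. CAS T0 → mem=3 r[T0]=2 [RETRY]
6. CAS T3 → mem=3 r[T3]=2 [RETRY]
7. LOAD T2 → mem=3 r[T2]=3 [LOAD]
8. LOAD T0 → mem=3 r[T0]=3 [LOAD]
9. CAS T2 → mem=4 r[T2]=3 [OK]
10. LOAD T1 → mem=4 r[T1]=4 [LOAD]
11. CAS T1 → mem=5 r[T1]=4 [OK]
12. LOAD T1 → mem=5 r[T1]=5 [LOAD]
13. CAS T0 → mem=5 r[T0]=3 [RETRY]
14. LOAD T2 → mem=5 r[T2]=5 [LOAD]
15. CAS T2 → mem=6 r[T2]=5 [OK]
16. LOAD T0 → mem=6 r[T0]=6 [LOAD]
17. CAS T0 → mem=7 r[T0]=6 [OK]
18. CAS T1 → mem=7 r[T1]=5 [RETRY]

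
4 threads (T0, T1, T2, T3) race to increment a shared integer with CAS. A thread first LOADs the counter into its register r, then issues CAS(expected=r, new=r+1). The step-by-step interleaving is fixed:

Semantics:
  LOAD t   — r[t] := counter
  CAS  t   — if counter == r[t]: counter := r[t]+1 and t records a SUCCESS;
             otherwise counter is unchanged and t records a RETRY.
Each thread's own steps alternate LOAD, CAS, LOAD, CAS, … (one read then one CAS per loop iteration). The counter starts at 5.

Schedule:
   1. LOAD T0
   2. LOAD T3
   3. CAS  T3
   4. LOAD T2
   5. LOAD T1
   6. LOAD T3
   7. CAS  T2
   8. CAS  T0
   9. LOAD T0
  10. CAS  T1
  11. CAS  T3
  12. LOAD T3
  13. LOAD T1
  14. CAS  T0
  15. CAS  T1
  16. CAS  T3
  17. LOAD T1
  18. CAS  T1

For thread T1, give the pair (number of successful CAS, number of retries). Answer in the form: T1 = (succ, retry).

T1 = (1, 2)

1. LOAD T0 → mem=5 r[T0]=5 [LOAD]
2. LOAD T3 → mem=5 r[T3]=5 [LOAD]
3. CAS T3 → mem=6 r[T3]=5 [OK]
4. LOAD T2 → mem=6 r[T2]=6 [LOAD]
5. LOAD T1 → mem=6 r[T1]=6 [LOAD]
6. LOAD T3 → mem=6 r[T3]=6 [LOAD]
7. CAS T2 → mem=7 r[T2]=6 [OK]
8. CAS T0 → mem=7 r[T0]=5 [RETRY]
9. LOAD T0 → mem=7 r[T0]=7 [LOAD]
10. CAS T1 → mem=7 r[T1]=6 [RETRY]
11. CAS T3 → mem=7 r[T3]=6 [RETRY]
12. LOAD T3 → mem=7 r[T3]=7 [LOAD]
13. LOAD T1 → mem=7 r[T1]=7 [LOAD]
14. CAS T0 → mem=8 r[T0]=7 [OK]
15. CAS T1 → mem=8 r[T1]=7 [RETRY]
16. CAS T3 → mem=8 r[T3]=7 [RETRY]
17. LOAD T1 → mem=8 r[T1]=8 [LOAD]
18. CAS T1 → mem=9 r[T1]=8 [OK]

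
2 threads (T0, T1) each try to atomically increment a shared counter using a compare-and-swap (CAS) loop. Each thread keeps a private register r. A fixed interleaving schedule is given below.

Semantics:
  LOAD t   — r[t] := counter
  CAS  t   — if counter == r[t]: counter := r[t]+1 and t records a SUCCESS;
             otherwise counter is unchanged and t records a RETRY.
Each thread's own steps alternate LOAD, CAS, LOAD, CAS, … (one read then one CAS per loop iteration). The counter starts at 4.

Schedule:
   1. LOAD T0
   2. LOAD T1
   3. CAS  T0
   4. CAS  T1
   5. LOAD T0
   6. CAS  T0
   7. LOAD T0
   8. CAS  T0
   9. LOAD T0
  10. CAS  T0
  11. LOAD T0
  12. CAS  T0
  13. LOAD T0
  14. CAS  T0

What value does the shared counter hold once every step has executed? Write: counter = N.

T0 LOAD — after: cnt=4, r=4 — load
T1 LOAD — after: cnt=4, r=4 — load
T0 CAS — after: cnt=5, r=4 — ok
T1 CAS — after: cnt=5, r=4 — retry
T0 LOAD — after: cnt=5, r=5 — load
T0 CAS — after: cnt=6, r=5 — ok
T0 LOAD — after: cnt=6, r=6 — load
T0 CAS — after: cnt=7, r=6 — ok
T0 LOAD — after: cnt=7, r=7 — load
T0 CAS — after: cnt=8, r=7 — ok
T0 LOAD — after: cnt=8, r=8 — load
T0 CAS — after: cnt=9, r=8 — ok
T0 LOAD — after: cnt=9, r=9 — load
T0 CAS — after: cnt=10, r=9 — ok

counter = 10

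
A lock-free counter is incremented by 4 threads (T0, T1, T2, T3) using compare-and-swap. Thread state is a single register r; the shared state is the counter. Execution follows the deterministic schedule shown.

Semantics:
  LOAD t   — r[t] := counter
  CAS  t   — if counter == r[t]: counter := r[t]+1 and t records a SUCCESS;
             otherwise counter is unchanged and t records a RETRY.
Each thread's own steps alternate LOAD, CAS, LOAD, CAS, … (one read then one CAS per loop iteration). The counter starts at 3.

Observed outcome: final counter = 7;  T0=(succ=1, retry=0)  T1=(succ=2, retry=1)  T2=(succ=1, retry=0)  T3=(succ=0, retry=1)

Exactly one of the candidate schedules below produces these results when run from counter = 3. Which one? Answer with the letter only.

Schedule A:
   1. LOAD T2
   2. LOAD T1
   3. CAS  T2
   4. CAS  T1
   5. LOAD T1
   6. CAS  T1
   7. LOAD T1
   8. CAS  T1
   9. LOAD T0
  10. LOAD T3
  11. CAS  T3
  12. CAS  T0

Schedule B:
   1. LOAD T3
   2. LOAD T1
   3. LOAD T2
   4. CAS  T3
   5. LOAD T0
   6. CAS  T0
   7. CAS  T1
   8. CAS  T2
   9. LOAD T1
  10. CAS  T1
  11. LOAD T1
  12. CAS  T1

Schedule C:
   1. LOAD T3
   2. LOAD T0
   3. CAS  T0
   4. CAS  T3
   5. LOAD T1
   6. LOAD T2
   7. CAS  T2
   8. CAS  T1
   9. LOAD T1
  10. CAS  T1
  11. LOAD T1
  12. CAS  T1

Tracing schedule C:
1. LOAD T3 → mem=3 r[T3]=3 [LOAD]
2. LOAD T0 → mem=3 r[T0]=3 [LOAD]
3. CAS T0 → mem=4 r[T0]=3 [OK]
4. CAS T3 → mem=4 r[T3]=3 [RETRY]
5. LOAD T1 → mem=4 r[T1]=4 [LOAD]
6. LOAD T2 → mem=4 r[T2]=4 [LOAD]
7. CAS T2 → mem=5 r[T2]=4 [OK]
8. CAS T1 → mem=5 r[T1]=4 [RETRY]
9. LOAD T1 → mem=5 r[T1]=5 [LOAD]
10. CAS T1 → mem=6 r[T1]=5 [OK]
11. LOAD T1 → mem=6 r[T1]=6 [LOAD]
12. CAS T1 → mem=7 r[T1]=6 [OK]

C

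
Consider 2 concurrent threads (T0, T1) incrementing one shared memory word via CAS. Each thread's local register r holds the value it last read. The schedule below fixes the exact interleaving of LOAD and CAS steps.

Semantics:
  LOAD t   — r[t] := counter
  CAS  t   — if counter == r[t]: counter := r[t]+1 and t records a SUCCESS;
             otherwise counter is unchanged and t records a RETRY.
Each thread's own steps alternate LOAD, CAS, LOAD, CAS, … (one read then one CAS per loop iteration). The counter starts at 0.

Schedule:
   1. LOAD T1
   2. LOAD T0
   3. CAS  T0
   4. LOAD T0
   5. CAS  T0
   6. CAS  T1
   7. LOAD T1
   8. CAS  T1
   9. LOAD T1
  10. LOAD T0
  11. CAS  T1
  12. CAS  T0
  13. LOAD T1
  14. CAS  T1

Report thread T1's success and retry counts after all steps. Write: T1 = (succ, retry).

T1 = (3, 1)

T1 LOAD — after: cnt=0, r=0 — load
T0 LOAD — after: cnt=0, r=0 — load
T0 CAS — after: cnt=1, r=0 — ok
T0 LOAD — after: cnt=1, r=1 — load
T0 CAS — after: cnt=2, r=1 — ok
T1 CAS — after: cnt=2, r=0 — retry
T1 LOAD — after: cnt=2, r=2 — load
T1 CAS — after: cnt=3, r=2 — ok
T1 LOAD — after: cnt=3, r=3 — load
T0 LOAD — after: cnt=3, r=3 — load
T1 CAS — after: cnt=4, r=3 — ok
T0 CAS — after: cnt=4, r=3 — retry
T1 LOAD — after: cnt=4, r=4 — load
T1 CAS — after: cnt=5, r=4 — ok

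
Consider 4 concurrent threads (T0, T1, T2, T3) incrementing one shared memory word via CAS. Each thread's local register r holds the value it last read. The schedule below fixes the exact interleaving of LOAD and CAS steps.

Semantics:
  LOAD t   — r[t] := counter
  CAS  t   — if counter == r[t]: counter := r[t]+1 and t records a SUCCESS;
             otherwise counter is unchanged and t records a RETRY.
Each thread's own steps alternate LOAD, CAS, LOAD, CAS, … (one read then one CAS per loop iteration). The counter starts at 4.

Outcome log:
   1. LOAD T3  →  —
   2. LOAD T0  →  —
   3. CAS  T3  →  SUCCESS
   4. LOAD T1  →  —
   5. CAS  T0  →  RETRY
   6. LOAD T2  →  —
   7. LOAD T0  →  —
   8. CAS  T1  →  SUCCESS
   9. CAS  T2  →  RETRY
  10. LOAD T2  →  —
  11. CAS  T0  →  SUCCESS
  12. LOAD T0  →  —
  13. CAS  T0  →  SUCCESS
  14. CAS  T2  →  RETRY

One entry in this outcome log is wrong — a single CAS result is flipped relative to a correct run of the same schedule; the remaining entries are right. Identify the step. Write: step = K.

Re-executing:
T3 LOAD — after: cnt=4, r=4 — load
T0 LOAD — after: cnt=4, r=4 — load
T3 CAS — after: cnt=5, r=4 — ok
T1 LOAD — after: cnt=5, r=5 — load
T0 CAS — after: cnt=5, r=4 — retry
T2 LOAD — after: cnt=5, r=5 — load
T0 LOAD — after: cnt=5, r=5 — load
T1 CAS — after: cnt=6, r=5 — ok
T2 CAS — after: cnt=6, r=5 — retry
T2 LOAD — after: cnt=6, r=6 — load
T0 CAS — after: cnt=6, r=5 — retry
T0 LOAD — after: cnt=6, r=6 — load
T0 CAS — after: cnt=7, r=6 — ok
T2 CAS — after: cnt=7, r=6 — retry
Mismatch at 11.

step = 11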